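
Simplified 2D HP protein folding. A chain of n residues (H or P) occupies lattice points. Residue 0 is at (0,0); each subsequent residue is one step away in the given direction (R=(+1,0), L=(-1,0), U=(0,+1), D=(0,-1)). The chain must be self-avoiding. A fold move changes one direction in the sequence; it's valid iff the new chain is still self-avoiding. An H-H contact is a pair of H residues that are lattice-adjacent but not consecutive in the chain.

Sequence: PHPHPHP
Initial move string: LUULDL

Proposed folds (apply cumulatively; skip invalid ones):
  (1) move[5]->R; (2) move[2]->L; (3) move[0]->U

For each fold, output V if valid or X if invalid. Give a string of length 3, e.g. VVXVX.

Answer: XVV

Derivation:
Initial: LUULDL -> [(0, 0), (-1, 0), (-1, 1), (-1, 2), (-2, 2), (-2, 1), (-3, 1)]
Fold 1: move[5]->R => LUULDR INVALID (collision), skipped
Fold 2: move[2]->L => LULLDL VALID
Fold 3: move[0]->U => UULLDL VALID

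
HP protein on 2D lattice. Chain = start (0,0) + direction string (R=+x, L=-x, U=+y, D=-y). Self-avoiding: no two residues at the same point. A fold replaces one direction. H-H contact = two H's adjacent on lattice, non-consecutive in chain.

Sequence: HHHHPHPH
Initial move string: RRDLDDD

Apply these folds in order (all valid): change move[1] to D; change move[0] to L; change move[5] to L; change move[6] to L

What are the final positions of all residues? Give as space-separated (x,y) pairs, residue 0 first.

Answer: (0,0) (-1,0) (-1,-1) (-1,-2) (-2,-2) (-2,-3) (-3,-3) (-4,-3)

Derivation:
Initial moves: RRDLDDD
Fold: move[1]->D => RDDLDDD (positions: [(0, 0), (1, 0), (1, -1), (1, -2), (0, -2), (0, -3), (0, -4), (0, -5)])
Fold: move[0]->L => LDDLDDD (positions: [(0, 0), (-1, 0), (-1, -1), (-1, -2), (-2, -2), (-2, -3), (-2, -4), (-2, -5)])
Fold: move[5]->L => LDDLDLD (positions: [(0, 0), (-1, 0), (-1, -1), (-1, -2), (-2, -2), (-2, -3), (-3, -3), (-3, -4)])
Fold: move[6]->L => LDDLDLL (positions: [(0, 0), (-1, 0), (-1, -1), (-1, -2), (-2, -2), (-2, -3), (-3, -3), (-4, -3)])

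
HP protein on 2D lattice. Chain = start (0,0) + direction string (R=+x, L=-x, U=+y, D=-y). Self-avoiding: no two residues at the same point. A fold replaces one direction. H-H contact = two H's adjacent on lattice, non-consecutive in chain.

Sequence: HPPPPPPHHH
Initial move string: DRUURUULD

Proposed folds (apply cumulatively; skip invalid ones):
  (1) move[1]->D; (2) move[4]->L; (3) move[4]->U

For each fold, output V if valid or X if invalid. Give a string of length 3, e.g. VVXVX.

Initial: DRUURUULD -> [(0, 0), (0, -1), (1, -1), (1, 0), (1, 1), (2, 1), (2, 2), (2, 3), (1, 3), (1, 2)]
Fold 1: move[1]->D => DDUURUULD INVALID (collision), skipped
Fold 2: move[4]->L => DRUULUULD VALID
Fold 3: move[4]->U => DRUUUUULD VALID

Answer: XVV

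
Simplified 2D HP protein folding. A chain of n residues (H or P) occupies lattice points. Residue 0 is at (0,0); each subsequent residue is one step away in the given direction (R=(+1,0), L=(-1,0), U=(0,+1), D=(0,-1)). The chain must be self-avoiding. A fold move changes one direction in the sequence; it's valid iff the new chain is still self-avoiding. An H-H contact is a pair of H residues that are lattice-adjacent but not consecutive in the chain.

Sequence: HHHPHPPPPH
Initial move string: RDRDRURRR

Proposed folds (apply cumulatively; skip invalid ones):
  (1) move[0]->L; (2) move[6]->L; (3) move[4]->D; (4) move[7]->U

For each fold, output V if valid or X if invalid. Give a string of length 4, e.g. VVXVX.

Initial: RDRDRURRR -> [(0, 0), (1, 0), (1, -1), (2, -1), (2, -2), (3, -2), (3, -1), (4, -1), (5, -1), (6, -1)]
Fold 1: move[0]->L => LDRDRURRR VALID
Fold 2: move[6]->L => LDRDRULRR INVALID (collision), skipped
Fold 3: move[4]->D => LDRDDURRR INVALID (collision), skipped
Fold 4: move[7]->U => LDRDRURUR VALID

Answer: VXXV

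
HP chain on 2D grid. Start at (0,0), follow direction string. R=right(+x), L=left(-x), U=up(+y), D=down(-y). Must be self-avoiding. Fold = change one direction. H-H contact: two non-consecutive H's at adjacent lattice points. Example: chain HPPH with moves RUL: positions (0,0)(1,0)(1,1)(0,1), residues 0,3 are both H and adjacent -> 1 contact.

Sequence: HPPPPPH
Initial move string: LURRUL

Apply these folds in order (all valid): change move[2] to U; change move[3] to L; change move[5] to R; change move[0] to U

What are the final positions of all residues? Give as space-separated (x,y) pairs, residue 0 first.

Answer: (0,0) (0,1) (0,2) (0,3) (-1,3) (-1,4) (0,4)

Derivation:
Initial moves: LURRUL
Fold: move[2]->U => LUURUL (positions: [(0, 0), (-1, 0), (-1, 1), (-1, 2), (0, 2), (0, 3), (-1, 3)])
Fold: move[3]->L => LUULUL (positions: [(0, 0), (-1, 0), (-1, 1), (-1, 2), (-2, 2), (-2, 3), (-3, 3)])
Fold: move[5]->R => LUULUR (positions: [(0, 0), (-1, 0), (-1, 1), (-1, 2), (-2, 2), (-2, 3), (-1, 3)])
Fold: move[0]->U => UUULUR (positions: [(0, 0), (0, 1), (0, 2), (0, 3), (-1, 3), (-1, 4), (0, 4)])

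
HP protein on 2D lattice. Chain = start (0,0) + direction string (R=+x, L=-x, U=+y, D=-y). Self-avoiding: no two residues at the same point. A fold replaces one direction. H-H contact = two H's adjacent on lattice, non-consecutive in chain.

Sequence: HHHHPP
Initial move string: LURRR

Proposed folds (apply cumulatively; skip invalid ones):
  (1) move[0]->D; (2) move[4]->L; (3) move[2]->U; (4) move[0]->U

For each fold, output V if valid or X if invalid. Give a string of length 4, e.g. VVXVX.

Answer: XXVV

Derivation:
Initial: LURRR -> [(0, 0), (-1, 0), (-1, 1), (0, 1), (1, 1), (2, 1)]
Fold 1: move[0]->D => DURRR INVALID (collision), skipped
Fold 2: move[4]->L => LURRL INVALID (collision), skipped
Fold 3: move[2]->U => LUURR VALID
Fold 4: move[0]->U => UUURR VALID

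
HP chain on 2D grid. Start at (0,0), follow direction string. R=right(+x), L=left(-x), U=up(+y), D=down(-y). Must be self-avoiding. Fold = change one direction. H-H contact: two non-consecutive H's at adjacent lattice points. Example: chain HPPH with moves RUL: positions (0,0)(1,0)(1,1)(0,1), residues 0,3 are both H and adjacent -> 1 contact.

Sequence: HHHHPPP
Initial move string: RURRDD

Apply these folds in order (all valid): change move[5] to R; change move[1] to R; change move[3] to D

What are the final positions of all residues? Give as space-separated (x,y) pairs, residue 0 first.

Answer: (0,0) (1,0) (2,0) (3,0) (3,-1) (3,-2) (4,-2)

Derivation:
Initial moves: RURRDD
Fold: move[5]->R => RURRDR (positions: [(0, 0), (1, 0), (1, 1), (2, 1), (3, 1), (3, 0), (4, 0)])
Fold: move[1]->R => RRRRDR (positions: [(0, 0), (1, 0), (2, 0), (3, 0), (4, 0), (4, -1), (5, -1)])
Fold: move[3]->D => RRRDDR (positions: [(0, 0), (1, 0), (2, 0), (3, 0), (3, -1), (3, -2), (4, -2)])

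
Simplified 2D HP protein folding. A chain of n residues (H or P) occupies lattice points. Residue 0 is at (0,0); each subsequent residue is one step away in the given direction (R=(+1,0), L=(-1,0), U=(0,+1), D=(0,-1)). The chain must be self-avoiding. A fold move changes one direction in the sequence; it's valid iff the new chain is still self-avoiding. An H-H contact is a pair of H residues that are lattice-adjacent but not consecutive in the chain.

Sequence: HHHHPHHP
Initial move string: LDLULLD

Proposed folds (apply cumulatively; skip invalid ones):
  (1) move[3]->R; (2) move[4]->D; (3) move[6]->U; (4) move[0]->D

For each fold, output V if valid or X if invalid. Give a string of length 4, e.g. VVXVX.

Answer: XXVV

Derivation:
Initial: LDLULLD -> [(0, 0), (-1, 0), (-1, -1), (-2, -1), (-2, 0), (-3, 0), (-4, 0), (-4, -1)]
Fold 1: move[3]->R => LDLRLLD INVALID (collision), skipped
Fold 2: move[4]->D => LDLUDLD INVALID (collision), skipped
Fold 3: move[6]->U => LDLULLU VALID
Fold 4: move[0]->D => DDLULLU VALID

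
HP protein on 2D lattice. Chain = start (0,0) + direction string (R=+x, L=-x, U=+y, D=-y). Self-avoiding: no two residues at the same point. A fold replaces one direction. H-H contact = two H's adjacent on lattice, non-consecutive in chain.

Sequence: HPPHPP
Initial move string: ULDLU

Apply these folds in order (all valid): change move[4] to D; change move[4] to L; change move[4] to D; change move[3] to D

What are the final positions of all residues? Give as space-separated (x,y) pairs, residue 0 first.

Answer: (0,0) (0,1) (-1,1) (-1,0) (-1,-1) (-1,-2)

Derivation:
Initial moves: ULDLU
Fold: move[4]->D => ULDLD (positions: [(0, 0), (0, 1), (-1, 1), (-1, 0), (-2, 0), (-2, -1)])
Fold: move[4]->L => ULDLL (positions: [(0, 0), (0, 1), (-1, 1), (-1, 0), (-2, 0), (-3, 0)])
Fold: move[4]->D => ULDLD (positions: [(0, 0), (0, 1), (-1, 1), (-1, 0), (-2, 0), (-2, -1)])
Fold: move[3]->D => ULDDD (positions: [(0, 0), (0, 1), (-1, 1), (-1, 0), (-1, -1), (-1, -2)])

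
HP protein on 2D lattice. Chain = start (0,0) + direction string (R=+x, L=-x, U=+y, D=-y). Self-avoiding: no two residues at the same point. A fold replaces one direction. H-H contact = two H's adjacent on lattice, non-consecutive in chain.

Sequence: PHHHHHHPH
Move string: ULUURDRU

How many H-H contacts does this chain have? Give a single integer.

Answer: 3

Derivation:
Positions: [(0, 0), (0, 1), (-1, 1), (-1, 2), (-1, 3), (0, 3), (0, 2), (1, 2), (1, 3)]
H-H contact: residue 1 @(0,1) - residue 6 @(0, 2)
H-H contact: residue 3 @(-1,2) - residue 6 @(0, 2)
H-H contact: residue 5 @(0,3) - residue 8 @(1, 3)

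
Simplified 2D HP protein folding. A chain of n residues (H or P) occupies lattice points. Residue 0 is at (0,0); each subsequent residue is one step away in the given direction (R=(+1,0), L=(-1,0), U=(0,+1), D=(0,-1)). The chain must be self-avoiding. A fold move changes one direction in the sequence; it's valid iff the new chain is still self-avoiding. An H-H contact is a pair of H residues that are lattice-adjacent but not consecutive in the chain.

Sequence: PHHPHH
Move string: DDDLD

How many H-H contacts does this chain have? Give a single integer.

Answer: 0

Derivation:
Positions: [(0, 0), (0, -1), (0, -2), (0, -3), (-1, -3), (-1, -4)]
No H-H contacts found.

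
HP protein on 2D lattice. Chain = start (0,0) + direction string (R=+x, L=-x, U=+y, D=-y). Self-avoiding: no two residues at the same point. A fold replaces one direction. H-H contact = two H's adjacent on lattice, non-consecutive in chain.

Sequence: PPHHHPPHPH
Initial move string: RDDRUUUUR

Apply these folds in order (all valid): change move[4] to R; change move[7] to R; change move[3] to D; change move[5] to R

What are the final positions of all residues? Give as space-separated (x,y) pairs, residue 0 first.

Initial moves: RDDRUUUUR
Fold: move[4]->R => RDDRRUUUR (positions: [(0, 0), (1, 0), (1, -1), (1, -2), (2, -2), (3, -2), (3, -1), (3, 0), (3, 1), (4, 1)])
Fold: move[7]->R => RDDRRUURR (positions: [(0, 0), (1, 0), (1, -1), (1, -2), (2, -2), (3, -2), (3, -1), (3, 0), (4, 0), (5, 0)])
Fold: move[3]->D => RDDDRUURR (positions: [(0, 0), (1, 0), (1, -1), (1, -2), (1, -3), (2, -3), (2, -2), (2, -1), (3, -1), (4, -1)])
Fold: move[5]->R => RDDDRRURR (positions: [(0, 0), (1, 0), (1, -1), (1, -2), (1, -3), (2, -3), (3, -3), (3, -2), (4, -2), (5, -2)])

Answer: (0,0) (1,0) (1,-1) (1,-2) (1,-3) (2,-3) (3,-3) (3,-2) (4,-2) (5,-2)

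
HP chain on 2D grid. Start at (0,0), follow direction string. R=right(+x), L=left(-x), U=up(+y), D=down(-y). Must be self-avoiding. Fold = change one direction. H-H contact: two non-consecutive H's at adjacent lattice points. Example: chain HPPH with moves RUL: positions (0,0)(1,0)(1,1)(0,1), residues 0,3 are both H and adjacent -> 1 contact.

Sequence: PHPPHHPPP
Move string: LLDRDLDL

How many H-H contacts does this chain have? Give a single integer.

Positions: [(0, 0), (-1, 0), (-2, 0), (-2, -1), (-1, -1), (-1, -2), (-2, -2), (-2, -3), (-3, -3)]
H-H contact: residue 1 @(-1,0) - residue 4 @(-1, -1)

Answer: 1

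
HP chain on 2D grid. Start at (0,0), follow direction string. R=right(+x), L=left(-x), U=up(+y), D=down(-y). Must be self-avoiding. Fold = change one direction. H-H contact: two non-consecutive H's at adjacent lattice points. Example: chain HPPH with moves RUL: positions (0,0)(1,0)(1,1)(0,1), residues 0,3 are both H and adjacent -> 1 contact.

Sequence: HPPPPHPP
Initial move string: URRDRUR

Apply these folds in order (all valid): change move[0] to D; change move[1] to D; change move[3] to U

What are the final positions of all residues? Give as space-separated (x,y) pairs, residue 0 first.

Answer: (0,0) (0,-1) (0,-2) (1,-2) (1,-1) (2,-1) (2,0) (3,0)

Derivation:
Initial moves: URRDRUR
Fold: move[0]->D => DRRDRUR (positions: [(0, 0), (0, -1), (1, -1), (2, -1), (2, -2), (3, -2), (3, -1), (4, -1)])
Fold: move[1]->D => DDRDRUR (positions: [(0, 0), (0, -1), (0, -2), (1, -2), (1, -3), (2, -3), (2, -2), (3, -2)])
Fold: move[3]->U => DDRURUR (positions: [(0, 0), (0, -1), (0, -2), (1, -2), (1, -1), (2, -1), (2, 0), (3, 0)])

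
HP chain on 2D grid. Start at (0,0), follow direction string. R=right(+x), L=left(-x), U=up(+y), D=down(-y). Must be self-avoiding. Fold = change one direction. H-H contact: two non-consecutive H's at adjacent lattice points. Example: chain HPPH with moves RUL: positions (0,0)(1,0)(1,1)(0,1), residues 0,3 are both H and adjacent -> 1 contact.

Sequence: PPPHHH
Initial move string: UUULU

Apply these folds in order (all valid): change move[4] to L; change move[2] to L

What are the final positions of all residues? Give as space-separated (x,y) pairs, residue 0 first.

Initial moves: UUULU
Fold: move[4]->L => UUULL (positions: [(0, 0), (0, 1), (0, 2), (0, 3), (-1, 3), (-2, 3)])
Fold: move[2]->L => UULLL (positions: [(0, 0), (0, 1), (0, 2), (-1, 2), (-2, 2), (-3, 2)])

Answer: (0,0) (0,1) (0,2) (-1,2) (-2,2) (-3,2)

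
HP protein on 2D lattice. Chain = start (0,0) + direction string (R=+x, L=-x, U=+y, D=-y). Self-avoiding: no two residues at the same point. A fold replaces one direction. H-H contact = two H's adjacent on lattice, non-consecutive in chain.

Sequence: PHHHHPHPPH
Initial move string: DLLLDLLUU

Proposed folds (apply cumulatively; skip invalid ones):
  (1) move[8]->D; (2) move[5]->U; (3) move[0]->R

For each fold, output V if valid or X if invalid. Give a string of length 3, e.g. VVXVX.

Initial: DLLLDLLUU -> [(0, 0), (0, -1), (-1, -1), (-2, -1), (-3, -1), (-3, -2), (-4, -2), (-5, -2), (-5, -1), (-5, 0)]
Fold 1: move[8]->D => DLLLDLLUD INVALID (collision), skipped
Fold 2: move[5]->U => DLLLDULUU INVALID (collision), skipped
Fold 3: move[0]->R => RLLLDLLUU INVALID (collision), skipped

Answer: XXX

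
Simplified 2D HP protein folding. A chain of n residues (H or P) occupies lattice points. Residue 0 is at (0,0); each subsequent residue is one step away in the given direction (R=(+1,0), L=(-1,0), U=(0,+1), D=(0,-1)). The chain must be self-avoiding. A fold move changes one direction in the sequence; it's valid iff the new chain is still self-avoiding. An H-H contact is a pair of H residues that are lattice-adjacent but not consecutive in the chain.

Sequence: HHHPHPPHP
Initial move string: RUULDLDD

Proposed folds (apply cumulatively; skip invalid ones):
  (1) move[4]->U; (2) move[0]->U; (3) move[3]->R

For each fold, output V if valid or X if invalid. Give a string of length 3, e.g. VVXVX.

Initial: RUULDLDD -> [(0, 0), (1, 0), (1, 1), (1, 2), (0, 2), (0, 1), (-1, 1), (-1, 0), (-1, -1)]
Fold 1: move[4]->U => RUULULDD VALID
Fold 2: move[0]->U => UUULULDD VALID
Fold 3: move[3]->R => UUURULDD INVALID (collision), skipped

Answer: VVX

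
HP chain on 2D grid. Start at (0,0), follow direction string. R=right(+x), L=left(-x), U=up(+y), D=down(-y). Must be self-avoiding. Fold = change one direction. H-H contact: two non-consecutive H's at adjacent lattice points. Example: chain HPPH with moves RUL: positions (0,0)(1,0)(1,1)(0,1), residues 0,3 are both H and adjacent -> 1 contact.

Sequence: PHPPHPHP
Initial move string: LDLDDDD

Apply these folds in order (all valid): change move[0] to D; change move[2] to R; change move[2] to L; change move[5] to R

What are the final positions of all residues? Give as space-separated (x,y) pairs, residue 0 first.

Initial moves: LDLDDDD
Fold: move[0]->D => DDLDDDD (positions: [(0, 0), (0, -1), (0, -2), (-1, -2), (-1, -3), (-1, -4), (-1, -5), (-1, -6)])
Fold: move[2]->R => DDRDDDD (positions: [(0, 0), (0, -1), (0, -2), (1, -2), (1, -3), (1, -4), (1, -5), (1, -6)])
Fold: move[2]->L => DDLDDDD (positions: [(0, 0), (0, -1), (0, -2), (-1, -2), (-1, -3), (-1, -4), (-1, -5), (-1, -6)])
Fold: move[5]->R => DDLDDRD (positions: [(0, 0), (0, -1), (0, -2), (-1, -2), (-1, -3), (-1, -4), (0, -4), (0, -5)])

Answer: (0,0) (0,-1) (0,-2) (-1,-2) (-1,-3) (-1,-4) (0,-4) (0,-5)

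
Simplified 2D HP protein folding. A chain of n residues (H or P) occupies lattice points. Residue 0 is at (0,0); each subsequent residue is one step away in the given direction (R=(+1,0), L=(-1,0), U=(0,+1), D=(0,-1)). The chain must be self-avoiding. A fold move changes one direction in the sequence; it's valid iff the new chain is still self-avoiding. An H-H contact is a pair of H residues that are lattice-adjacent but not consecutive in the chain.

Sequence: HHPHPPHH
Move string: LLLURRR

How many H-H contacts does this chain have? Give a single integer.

Answer: 2

Derivation:
Positions: [(0, 0), (-1, 0), (-2, 0), (-3, 0), (-3, 1), (-2, 1), (-1, 1), (0, 1)]
H-H contact: residue 0 @(0,0) - residue 7 @(0, 1)
H-H contact: residue 1 @(-1,0) - residue 6 @(-1, 1)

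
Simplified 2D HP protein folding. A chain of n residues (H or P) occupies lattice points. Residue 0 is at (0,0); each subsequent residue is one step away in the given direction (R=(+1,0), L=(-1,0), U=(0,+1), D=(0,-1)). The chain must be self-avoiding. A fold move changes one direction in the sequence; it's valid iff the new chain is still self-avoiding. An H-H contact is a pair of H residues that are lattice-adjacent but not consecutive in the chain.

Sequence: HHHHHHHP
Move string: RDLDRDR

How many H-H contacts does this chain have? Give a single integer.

Positions: [(0, 0), (1, 0), (1, -1), (0, -1), (0, -2), (1, -2), (1, -3), (2, -3)]
H-H contact: residue 0 @(0,0) - residue 3 @(0, -1)
H-H contact: residue 2 @(1,-1) - residue 5 @(1, -2)

Answer: 2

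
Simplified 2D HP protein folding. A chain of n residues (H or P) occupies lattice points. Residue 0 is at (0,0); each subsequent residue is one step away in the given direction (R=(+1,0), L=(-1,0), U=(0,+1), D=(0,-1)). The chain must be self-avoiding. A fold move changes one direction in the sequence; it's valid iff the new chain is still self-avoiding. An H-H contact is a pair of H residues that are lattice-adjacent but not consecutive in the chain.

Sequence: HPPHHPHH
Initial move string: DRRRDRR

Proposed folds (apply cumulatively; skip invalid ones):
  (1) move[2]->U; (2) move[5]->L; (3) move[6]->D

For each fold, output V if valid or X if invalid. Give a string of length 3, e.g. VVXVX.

Initial: DRRRDRR -> [(0, 0), (0, -1), (1, -1), (2, -1), (3, -1), (3, -2), (4, -2), (5, -2)]
Fold 1: move[2]->U => DRURDRR VALID
Fold 2: move[5]->L => DRURDLR INVALID (collision), skipped
Fold 3: move[6]->D => DRURDRD VALID

Answer: VXV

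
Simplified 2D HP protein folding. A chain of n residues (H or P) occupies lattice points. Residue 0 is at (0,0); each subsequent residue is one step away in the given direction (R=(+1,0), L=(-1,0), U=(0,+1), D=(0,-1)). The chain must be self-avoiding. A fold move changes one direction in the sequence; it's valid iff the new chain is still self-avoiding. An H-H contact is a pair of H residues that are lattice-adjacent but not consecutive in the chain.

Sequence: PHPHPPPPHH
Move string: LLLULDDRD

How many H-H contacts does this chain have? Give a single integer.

Positions: [(0, 0), (-1, 0), (-2, 0), (-3, 0), (-3, 1), (-4, 1), (-4, 0), (-4, -1), (-3, -1), (-3, -2)]
H-H contact: residue 3 @(-3,0) - residue 8 @(-3, -1)

Answer: 1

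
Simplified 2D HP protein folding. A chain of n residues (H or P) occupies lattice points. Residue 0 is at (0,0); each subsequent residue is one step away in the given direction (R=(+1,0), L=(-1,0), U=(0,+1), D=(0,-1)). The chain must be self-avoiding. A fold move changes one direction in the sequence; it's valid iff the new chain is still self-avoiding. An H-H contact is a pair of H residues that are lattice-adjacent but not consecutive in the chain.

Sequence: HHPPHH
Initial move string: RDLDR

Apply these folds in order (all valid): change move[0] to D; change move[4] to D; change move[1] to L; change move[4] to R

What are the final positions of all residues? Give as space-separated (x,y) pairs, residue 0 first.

Initial moves: RDLDR
Fold: move[0]->D => DDLDR (positions: [(0, 0), (0, -1), (0, -2), (-1, -2), (-1, -3), (0, -3)])
Fold: move[4]->D => DDLDD (positions: [(0, 0), (0, -1), (0, -2), (-1, -2), (-1, -3), (-1, -4)])
Fold: move[1]->L => DLLDD (positions: [(0, 0), (0, -1), (-1, -1), (-2, -1), (-2, -2), (-2, -3)])
Fold: move[4]->R => DLLDR (positions: [(0, 0), (0, -1), (-1, -1), (-2, -1), (-2, -2), (-1, -2)])

Answer: (0,0) (0,-1) (-1,-1) (-2,-1) (-2,-2) (-1,-2)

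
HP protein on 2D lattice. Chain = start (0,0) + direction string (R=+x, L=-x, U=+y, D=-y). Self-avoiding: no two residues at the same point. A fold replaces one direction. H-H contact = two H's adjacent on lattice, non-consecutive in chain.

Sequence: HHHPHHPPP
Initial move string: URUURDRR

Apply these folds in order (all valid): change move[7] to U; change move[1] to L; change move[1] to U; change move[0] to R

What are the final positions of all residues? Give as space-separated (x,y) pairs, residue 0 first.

Initial moves: URUURDRR
Fold: move[7]->U => URUURDRU (positions: [(0, 0), (0, 1), (1, 1), (1, 2), (1, 3), (2, 3), (2, 2), (3, 2), (3, 3)])
Fold: move[1]->L => ULUURDRU (positions: [(0, 0), (0, 1), (-1, 1), (-1, 2), (-1, 3), (0, 3), (0, 2), (1, 2), (1, 3)])
Fold: move[1]->U => UUUURDRU (positions: [(0, 0), (0, 1), (0, 2), (0, 3), (0, 4), (1, 4), (1, 3), (2, 3), (2, 4)])
Fold: move[0]->R => RUUURDRU (positions: [(0, 0), (1, 0), (1, 1), (1, 2), (1, 3), (2, 3), (2, 2), (3, 2), (3, 3)])

Answer: (0,0) (1,0) (1,1) (1,2) (1,3) (2,3) (2,2) (3,2) (3,3)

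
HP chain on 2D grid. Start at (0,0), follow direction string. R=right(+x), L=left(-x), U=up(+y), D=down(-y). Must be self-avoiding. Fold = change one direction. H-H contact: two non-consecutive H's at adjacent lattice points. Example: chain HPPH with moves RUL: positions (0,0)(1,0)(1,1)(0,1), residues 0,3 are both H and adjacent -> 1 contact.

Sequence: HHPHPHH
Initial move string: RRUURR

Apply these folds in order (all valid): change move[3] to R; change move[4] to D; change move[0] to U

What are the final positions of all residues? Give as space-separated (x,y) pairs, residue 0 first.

Answer: (0,0) (0,1) (1,1) (1,2) (2,2) (2,1) (3,1)

Derivation:
Initial moves: RRUURR
Fold: move[3]->R => RRURRR (positions: [(0, 0), (1, 0), (2, 0), (2, 1), (3, 1), (4, 1), (5, 1)])
Fold: move[4]->D => RRURDR (positions: [(0, 0), (1, 0), (2, 0), (2, 1), (3, 1), (3, 0), (4, 0)])
Fold: move[0]->U => URURDR (positions: [(0, 0), (0, 1), (1, 1), (1, 2), (2, 2), (2, 1), (3, 1)])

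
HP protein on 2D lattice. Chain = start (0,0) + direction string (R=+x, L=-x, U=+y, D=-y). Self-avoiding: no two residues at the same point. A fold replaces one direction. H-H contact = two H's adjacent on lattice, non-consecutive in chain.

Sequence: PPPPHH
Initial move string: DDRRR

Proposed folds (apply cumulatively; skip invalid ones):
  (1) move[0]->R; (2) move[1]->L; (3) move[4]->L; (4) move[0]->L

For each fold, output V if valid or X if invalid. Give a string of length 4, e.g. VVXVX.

Initial: DDRRR -> [(0, 0), (0, -1), (0, -2), (1, -2), (2, -2), (3, -2)]
Fold 1: move[0]->R => RDRRR VALID
Fold 2: move[1]->L => RLRRR INVALID (collision), skipped
Fold 3: move[4]->L => RDRRL INVALID (collision), skipped
Fold 4: move[0]->L => LDRRR VALID

Answer: VXXV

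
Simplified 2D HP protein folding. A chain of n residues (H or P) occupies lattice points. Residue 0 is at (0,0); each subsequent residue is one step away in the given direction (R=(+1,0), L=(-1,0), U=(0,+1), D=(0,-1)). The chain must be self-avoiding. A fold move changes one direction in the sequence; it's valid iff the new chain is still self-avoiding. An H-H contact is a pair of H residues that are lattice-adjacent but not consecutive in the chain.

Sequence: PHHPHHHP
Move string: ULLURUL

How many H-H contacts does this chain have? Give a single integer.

Positions: [(0, 0), (0, 1), (-1, 1), (-2, 1), (-2, 2), (-1, 2), (-1, 3), (-2, 3)]
H-H contact: residue 2 @(-1,1) - residue 5 @(-1, 2)

Answer: 1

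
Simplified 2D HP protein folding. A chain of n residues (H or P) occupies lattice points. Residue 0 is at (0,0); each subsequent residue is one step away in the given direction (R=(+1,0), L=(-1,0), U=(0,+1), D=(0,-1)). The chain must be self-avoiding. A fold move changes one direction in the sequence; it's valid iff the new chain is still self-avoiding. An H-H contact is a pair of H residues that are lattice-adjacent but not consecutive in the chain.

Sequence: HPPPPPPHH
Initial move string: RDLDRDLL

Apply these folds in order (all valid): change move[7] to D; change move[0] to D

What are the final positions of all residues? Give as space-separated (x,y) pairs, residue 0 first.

Initial moves: RDLDRDLL
Fold: move[7]->D => RDLDRDLD (positions: [(0, 0), (1, 0), (1, -1), (0, -1), (0, -2), (1, -2), (1, -3), (0, -3), (0, -4)])
Fold: move[0]->D => DDLDRDLD (positions: [(0, 0), (0, -1), (0, -2), (-1, -2), (-1, -3), (0, -3), (0, -4), (-1, -4), (-1, -5)])

Answer: (0,0) (0,-1) (0,-2) (-1,-2) (-1,-3) (0,-3) (0,-4) (-1,-4) (-1,-5)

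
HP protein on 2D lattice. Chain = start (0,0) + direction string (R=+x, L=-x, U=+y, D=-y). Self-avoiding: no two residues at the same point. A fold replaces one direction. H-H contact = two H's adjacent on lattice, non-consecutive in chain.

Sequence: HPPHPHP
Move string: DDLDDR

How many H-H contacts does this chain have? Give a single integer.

Answer: 0

Derivation:
Positions: [(0, 0), (0, -1), (0, -2), (-1, -2), (-1, -3), (-1, -4), (0, -4)]
No H-H contacts found.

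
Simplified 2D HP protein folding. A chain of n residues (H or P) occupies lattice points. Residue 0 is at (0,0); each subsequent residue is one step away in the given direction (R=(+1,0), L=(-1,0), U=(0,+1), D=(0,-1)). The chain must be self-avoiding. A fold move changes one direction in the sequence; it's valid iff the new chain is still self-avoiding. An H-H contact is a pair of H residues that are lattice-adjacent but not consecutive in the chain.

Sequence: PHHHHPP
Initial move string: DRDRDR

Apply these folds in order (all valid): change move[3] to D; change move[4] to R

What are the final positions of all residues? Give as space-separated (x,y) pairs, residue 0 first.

Initial moves: DRDRDR
Fold: move[3]->D => DRDDDR (positions: [(0, 0), (0, -1), (1, -1), (1, -2), (1, -3), (1, -4), (2, -4)])
Fold: move[4]->R => DRDDRR (positions: [(0, 0), (0, -1), (1, -1), (1, -2), (1, -3), (2, -3), (3, -3)])

Answer: (0,0) (0,-1) (1,-1) (1,-2) (1,-3) (2,-3) (3,-3)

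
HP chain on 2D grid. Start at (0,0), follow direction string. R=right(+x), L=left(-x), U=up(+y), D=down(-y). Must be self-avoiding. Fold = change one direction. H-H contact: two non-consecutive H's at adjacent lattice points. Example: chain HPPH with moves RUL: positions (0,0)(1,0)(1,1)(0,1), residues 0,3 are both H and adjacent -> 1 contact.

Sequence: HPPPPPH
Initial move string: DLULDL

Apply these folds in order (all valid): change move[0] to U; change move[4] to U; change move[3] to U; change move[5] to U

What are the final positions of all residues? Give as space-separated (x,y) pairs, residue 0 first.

Answer: (0,0) (0,1) (-1,1) (-1,2) (-1,3) (-1,4) (-1,5)

Derivation:
Initial moves: DLULDL
Fold: move[0]->U => ULULDL (positions: [(0, 0), (0, 1), (-1, 1), (-1, 2), (-2, 2), (-2, 1), (-3, 1)])
Fold: move[4]->U => ULULUL (positions: [(0, 0), (0, 1), (-1, 1), (-1, 2), (-2, 2), (-2, 3), (-3, 3)])
Fold: move[3]->U => ULUUUL (positions: [(0, 0), (0, 1), (-1, 1), (-1, 2), (-1, 3), (-1, 4), (-2, 4)])
Fold: move[5]->U => ULUUUU (positions: [(0, 0), (0, 1), (-1, 1), (-1, 2), (-1, 3), (-1, 4), (-1, 5)])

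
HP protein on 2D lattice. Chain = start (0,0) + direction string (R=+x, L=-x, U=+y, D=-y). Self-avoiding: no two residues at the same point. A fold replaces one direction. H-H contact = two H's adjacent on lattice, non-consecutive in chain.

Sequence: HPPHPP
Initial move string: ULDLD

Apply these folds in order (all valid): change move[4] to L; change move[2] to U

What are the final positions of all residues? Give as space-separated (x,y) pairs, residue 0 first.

Answer: (0,0) (0,1) (-1,1) (-1,2) (-2,2) (-3,2)

Derivation:
Initial moves: ULDLD
Fold: move[4]->L => ULDLL (positions: [(0, 0), (0, 1), (-1, 1), (-1, 0), (-2, 0), (-3, 0)])
Fold: move[2]->U => ULULL (positions: [(0, 0), (0, 1), (-1, 1), (-1, 2), (-2, 2), (-3, 2)])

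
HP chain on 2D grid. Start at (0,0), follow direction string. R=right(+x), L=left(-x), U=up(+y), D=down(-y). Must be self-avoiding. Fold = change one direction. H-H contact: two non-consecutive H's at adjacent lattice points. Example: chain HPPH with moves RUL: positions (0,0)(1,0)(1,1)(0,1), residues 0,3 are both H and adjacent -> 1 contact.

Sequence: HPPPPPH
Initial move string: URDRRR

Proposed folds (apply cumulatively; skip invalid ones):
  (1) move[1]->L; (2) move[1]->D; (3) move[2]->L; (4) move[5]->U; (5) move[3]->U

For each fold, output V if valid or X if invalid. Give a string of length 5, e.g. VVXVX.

Initial: URDRRR -> [(0, 0), (0, 1), (1, 1), (1, 0), (2, 0), (3, 0), (4, 0)]
Fold 1: move[1]->L => ULDRRR INVALID (collision), skipped
Fold 2: move[1]->D => UDDRRR INVALID (collision), skipped
Fold 3: move[2]->L => URLRRR INVALID (collision), skipped
Fold 4: move[5]->U => URDRRU VALID
Fold 5: move[3]->U => URDURU INVALID (collision), skipped

Answer: XXXVX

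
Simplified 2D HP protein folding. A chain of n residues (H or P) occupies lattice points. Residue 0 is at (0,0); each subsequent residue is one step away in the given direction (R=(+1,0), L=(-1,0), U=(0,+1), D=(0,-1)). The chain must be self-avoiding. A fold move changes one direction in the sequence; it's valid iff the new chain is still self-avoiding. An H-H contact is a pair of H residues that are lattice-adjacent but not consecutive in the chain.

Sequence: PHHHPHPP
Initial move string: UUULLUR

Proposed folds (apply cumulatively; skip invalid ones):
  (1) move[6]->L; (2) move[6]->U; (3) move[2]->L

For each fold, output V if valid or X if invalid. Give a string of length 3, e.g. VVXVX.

Answer: VVV

Derivation:
Initial: UUULLUR -> [(0, 0), (0, 1), (0, 2), (0, 3), (-1, 3), (-2, 3), (-2, 4), (-1, 4)]
Fold 1: move[6]->L => UUULLUL VALID
Fold 2: move[6]->U => UUULLUU VALID
Fold 3: move[2]->L => UULLLUU VALID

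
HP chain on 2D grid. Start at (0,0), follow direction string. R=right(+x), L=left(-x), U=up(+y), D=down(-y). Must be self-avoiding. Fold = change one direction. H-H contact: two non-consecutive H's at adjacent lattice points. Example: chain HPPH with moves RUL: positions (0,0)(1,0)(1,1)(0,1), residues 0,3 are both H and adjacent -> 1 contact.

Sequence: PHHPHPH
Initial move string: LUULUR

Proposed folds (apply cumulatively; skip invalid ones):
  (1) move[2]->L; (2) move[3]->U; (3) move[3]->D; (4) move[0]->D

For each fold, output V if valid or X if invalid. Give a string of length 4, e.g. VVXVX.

Initial: LUULUR -> [(0, 0), (-1, 0), (-1, 1), (-1, 2), (-2, 2), (-2, 3), (-1, 3)]
Fold 1: move[2]->L => LULLUR VALID
Fold 2: move[3]->U => LULUUR VALID
Fold 3: move[3]->D => LULDUR INVALID (collision), skipped
Fold 4: move[0]->D => DULUUR INVALID (collision), skipped

Answer: VVXX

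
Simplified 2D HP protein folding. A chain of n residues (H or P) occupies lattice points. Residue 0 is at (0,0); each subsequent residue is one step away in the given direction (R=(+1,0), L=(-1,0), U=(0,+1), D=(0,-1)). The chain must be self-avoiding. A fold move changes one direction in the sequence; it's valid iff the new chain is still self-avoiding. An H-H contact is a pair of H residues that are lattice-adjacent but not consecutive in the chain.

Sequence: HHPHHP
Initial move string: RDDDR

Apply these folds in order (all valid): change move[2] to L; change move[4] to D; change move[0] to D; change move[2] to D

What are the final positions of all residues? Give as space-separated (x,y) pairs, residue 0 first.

Initial moves: RDDDR
Fold: move[2]->L => RDLDR (positions: [(0, 0), (1, 0), (1, -1), (0, -1), (0, -2), (1, -2)])
Fold: move[4]->D => RDLDD (positions: [(0, 0), (1, 0), (1, -1), (0, -1), (0, -2), (0, -3)])
Fold: move[0]->D => DDLDD (positions: [(0, 0), (0, -1), (0, -2), (-1, -2), (-1, -3), (-1, -4)])
Fold: move[2]->D => DDDDD (positions: [(0, 0), (0, -1), (0, -2), (0, -3), (0, -4), (0, -5)])

Answer: (0,0) (0,-1) (0,-2) (0,-3) (0,-4) (0,-5)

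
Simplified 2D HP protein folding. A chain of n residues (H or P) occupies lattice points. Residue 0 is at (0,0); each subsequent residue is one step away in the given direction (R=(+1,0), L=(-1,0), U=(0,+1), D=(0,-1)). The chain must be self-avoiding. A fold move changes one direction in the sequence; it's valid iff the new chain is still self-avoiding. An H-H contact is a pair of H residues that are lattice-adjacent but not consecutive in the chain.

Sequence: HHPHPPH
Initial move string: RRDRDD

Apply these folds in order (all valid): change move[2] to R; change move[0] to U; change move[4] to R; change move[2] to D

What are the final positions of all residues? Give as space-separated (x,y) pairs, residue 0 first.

Answer: (0,0) (0,1) (1,1) (1,0) (2,0) (3,0) (3,-1)

Derivation:
Initial moves: RRDRDD
Fold: move[2]->R => RRRRDD (positions: [(0, 0), (1, 0), (2, 0), (3, 0), (4, 0), (4, -1), (4, -2)])
Fold: move[0]->U => URRRDD (positions: [(0, 0), (0, 1), (1, 1), (2, 1), (3, 1), (3, 0), (3, -1)])
Fold: move[4]->R => URRRRD (positions: [(0, 0), (0, 1), (1, 1), (2, 1), (3, 1), (4, 1), (4, 0)])
Fold: move[2]->D => URDRRD (positions: [(0, 0), (0, 1), (1, 1), (1, 0), (2, 0), (3, 0), (3, -1)])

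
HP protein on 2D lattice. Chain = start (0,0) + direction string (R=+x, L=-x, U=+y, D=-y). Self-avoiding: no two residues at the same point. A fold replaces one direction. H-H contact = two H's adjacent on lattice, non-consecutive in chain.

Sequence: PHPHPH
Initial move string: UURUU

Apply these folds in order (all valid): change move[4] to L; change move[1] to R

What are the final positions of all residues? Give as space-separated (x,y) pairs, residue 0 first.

Answer: (0,0) (0,1) (1,1) (2,1) (2,2) (1,2)

Derivation:
Initial moves: UURUU
Fold: move[4]->L => UURUL (positions: [(0, 0), (0, 1), (0, 2), (1, 2), (1, 3), (0, 3)])
Fold: move[1]->R => URRUL (positions: [(0, 0), (0, 1), (1, 1), (2, 1), (2, 2), (1, 2)])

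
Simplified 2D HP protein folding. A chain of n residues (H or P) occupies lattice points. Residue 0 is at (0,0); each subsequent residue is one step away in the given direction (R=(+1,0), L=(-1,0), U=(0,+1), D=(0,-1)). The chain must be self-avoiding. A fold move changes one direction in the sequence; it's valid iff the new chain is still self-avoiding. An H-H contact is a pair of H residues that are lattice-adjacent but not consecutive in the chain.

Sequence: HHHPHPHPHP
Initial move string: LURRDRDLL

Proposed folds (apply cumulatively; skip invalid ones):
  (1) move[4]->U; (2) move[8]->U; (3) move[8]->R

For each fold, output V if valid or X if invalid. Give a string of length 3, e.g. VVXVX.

Answer: XXX

Derivation:
Initial: LURRDRDLL -> [(0, 0), (-1, 0), (-1, 1), (0, 1), (1, 1), (1, 0), (2, 0), (2, -1), (1, -1), (0, -1)]
Fold 1: move[4]->U => LURRURDLL INVALID (collision), skipped
Fold 2: move[8]->U => LURRDRDLU INVALID (collision), skipped
Fold 3: move[8]->R => LURRDRDLR INVALID (collision), skipped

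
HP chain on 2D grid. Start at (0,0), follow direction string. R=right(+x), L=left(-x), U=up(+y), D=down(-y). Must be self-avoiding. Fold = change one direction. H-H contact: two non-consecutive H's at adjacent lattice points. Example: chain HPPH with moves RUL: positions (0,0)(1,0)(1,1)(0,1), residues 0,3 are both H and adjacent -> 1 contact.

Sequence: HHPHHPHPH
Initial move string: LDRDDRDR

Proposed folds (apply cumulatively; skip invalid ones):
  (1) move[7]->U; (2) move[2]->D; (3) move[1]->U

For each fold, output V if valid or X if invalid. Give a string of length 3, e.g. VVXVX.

Answer: XVX

Derivation:
Initial: LDRDDRDR -> [(0, 0), (-1, 0), (-1, -1), (0, -1), (0, -2), (0, -3), (1, -3), (1, -4), (2, -4)]
Fold 1: move[7]->U => LDRDDRDU INVALID (collision), skipped
Fold 2: move[2]->D => LDDDDRDR VALID
Fold 3: move[1]->U => LUDDDRDR INVALID (collision), skipped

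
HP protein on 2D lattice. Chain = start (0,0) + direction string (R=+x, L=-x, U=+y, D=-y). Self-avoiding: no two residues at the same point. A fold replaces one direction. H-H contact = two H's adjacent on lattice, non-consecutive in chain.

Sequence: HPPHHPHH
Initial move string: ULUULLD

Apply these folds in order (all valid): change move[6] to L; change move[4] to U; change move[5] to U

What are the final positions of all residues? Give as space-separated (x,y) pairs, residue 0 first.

Initial moves: ULUULLD
Fold: move[6]->L => ULUULLL (positions: [(0, 0), (0, 1), (-1, 1), (-1, 2), (-1, 3), (-2, 3), (-3, 3), (-4, 3)])
Fold: move[4]->U => ULUUULL (positions: [(0, 0), (0, 1), (-1, 1), (-1, 2), (-1, 3), (-1, 4), (-2, 4), (-3, 4)])
Fold: move[5]->U => ULUUUUL (positions: [(0, 0), (0, 1), (-1, 1), (-1, 2), (-1, 3), (-1, 4), (-1, 5), (-2, 5)])

Answer: (0,0) (0,1) (-1,1) (-1,2) (-1,3) (-1,4) (-1,5) (-2,5)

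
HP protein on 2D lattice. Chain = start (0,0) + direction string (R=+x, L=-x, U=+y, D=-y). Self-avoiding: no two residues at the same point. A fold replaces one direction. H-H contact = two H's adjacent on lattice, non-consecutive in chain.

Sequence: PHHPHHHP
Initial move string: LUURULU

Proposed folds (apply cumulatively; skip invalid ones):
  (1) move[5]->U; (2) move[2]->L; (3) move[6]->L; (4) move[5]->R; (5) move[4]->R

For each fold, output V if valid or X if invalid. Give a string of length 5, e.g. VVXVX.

Answer: VXVXV

Derivation:
Initial: LUURULU -> [(0, 0), (-1, 0), (-1, 1), (-1, 2), (0, 2), (0, 3), (-1, 3), (-1, 4)]
Fold 1: move[5]->U => LUURUUU VALID
Fold 2: move[2]->L => LULRUUU INVALID (collision), skipped
Fold 3: move[6]->L => LUURUUL VALID
Fold 4: move[5]->R => LUURURL INVALID (collision), skipped
Fold 5: move[4]->R => LUURRUL VALID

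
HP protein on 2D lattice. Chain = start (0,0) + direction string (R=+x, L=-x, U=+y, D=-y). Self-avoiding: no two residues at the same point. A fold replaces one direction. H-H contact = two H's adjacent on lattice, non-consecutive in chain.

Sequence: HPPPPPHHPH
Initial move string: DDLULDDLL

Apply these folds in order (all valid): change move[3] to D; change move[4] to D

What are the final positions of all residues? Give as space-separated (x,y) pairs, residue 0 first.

Answer: (0,0) (0,-1) (0,-2) (-1,-2) (-1,-3) (-1,-4) (-1,-5) (-1,-6) (-2,-6) (-3,-6)

Derivation:
Initial moves: DDLULDDLL
Fold: move[3]->D => DDLDLDDLL (positions: [(0, 0), (0, -1), (0, -2), (-1, -2), (-1, -3), (-2, -3), (-2, -4), (-2, -5), (-3, -5), (-4, -5)])
Fold: move[4]->D => DDLDDDDLL (positions: [(0, 0), (0, -1), (0, -2), (-1, -2), (-1, -3), (-1, -4), (-1, -5), (-1, -6), (-2, -6), (-3, -6)])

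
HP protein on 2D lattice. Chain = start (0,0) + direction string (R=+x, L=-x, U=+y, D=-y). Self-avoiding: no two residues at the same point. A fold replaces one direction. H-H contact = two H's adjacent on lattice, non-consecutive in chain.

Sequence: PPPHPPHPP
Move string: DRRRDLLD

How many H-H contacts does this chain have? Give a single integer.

Positions: [(0, 0), (0, -1), (1, -1), (2, -1), (3, -1), (3, -2), (2, -2), (1, -2), (1, -3)]
H-H contact: residue 3 @(2,-1) - residue 6 @(2, -2)

Answer: 1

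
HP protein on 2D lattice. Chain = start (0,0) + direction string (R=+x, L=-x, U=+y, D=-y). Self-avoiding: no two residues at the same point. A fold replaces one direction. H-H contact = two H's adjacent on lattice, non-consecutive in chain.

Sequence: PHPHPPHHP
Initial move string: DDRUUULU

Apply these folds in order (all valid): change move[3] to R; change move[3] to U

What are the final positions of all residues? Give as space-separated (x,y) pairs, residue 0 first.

Answer: (0,0) (0,-1) (0,-2) (1,-2) (1,-1) (1,0) (1,1) (0,1) (0,2)

Derivation:
Initial moves: DDRUUULU
Fold: move[3]->R => DDRRUULU (positions: [(0, 0), (0, -1), (0, -2), (1, -2), (2, -2), (2, -1), (2, 0), (1, 0), (1, 1)])
Fold: move[3]->U => DDRUUULU (positions: [(0, 0), (0, -1), (0, -2), (1, -2), (1, -1), (1, 0), (1, 1), (0, 1), (0, 2)])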